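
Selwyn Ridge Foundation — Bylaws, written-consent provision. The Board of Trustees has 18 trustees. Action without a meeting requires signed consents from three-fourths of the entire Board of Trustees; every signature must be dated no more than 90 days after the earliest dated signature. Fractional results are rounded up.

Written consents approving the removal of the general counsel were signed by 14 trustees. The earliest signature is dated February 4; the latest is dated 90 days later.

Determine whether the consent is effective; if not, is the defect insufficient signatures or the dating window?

Signatures required: three-fourths of 18 — 3/4 of 18 = 13.50, rounded up to 14, so 14 needed; 14 signed. Sufficient.
Dating window: the latest signature is 90 days after the earliest; the limit is 90 days. Within the window.

Effective — both the signature and dating-window requirements are satisfied.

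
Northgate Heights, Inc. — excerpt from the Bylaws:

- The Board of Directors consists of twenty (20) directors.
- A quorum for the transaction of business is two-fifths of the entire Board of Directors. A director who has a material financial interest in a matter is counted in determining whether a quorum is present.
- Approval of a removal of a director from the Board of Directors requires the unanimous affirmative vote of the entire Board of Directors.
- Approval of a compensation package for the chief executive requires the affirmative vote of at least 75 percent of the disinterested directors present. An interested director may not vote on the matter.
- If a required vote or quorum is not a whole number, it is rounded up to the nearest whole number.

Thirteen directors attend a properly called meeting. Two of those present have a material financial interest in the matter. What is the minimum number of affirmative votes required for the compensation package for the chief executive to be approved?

9

The compensation package for the chief executive requires three-fourths of the disinterested directors present (13 − 2 = 11).
3/4 of 11 = 8.25, rounded up to 9.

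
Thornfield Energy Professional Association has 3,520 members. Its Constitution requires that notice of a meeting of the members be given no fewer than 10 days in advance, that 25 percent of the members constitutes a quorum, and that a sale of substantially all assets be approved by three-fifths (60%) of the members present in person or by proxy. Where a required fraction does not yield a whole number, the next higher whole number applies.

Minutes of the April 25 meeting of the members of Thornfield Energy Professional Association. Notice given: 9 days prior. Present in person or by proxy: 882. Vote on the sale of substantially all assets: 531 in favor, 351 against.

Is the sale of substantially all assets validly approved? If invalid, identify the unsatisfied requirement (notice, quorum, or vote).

Notice: 9 days given; 10 required. Not satisfied.
Quorum: 25% of 3,520 = 880; 882 present. Satisfied.
Vote: requires three-fifths of those present (882); 3/5 of 882 = 529.20, rounded up to 530, so 530 needed; 531 in favor. Satisfied.

Invalid — notice requirement not satisfied.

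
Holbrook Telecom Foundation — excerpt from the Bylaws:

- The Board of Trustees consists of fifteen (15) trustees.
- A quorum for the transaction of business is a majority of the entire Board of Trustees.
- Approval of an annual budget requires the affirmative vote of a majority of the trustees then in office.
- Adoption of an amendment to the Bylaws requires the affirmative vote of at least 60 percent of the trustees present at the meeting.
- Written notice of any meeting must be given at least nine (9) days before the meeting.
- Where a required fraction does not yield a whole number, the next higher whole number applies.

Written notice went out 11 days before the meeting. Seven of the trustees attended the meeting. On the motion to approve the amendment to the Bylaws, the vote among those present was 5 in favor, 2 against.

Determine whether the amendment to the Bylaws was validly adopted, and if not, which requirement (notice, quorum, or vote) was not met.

Invalid — quorum requirement not satisfied.

Notice: 11 days given; 9 required (11 ≥ 9). Satisfied.
Quorum: 7 present; quorum is 8. Not satisfied.
Vote: the amendment to the Bylaws requires three-fifths of the trustees present (7). 3/5 of 7 = 4.20, rounded up to 5, so 5 affirmative votes are needed; 5 voted in favor. Satisfied. (Moot — without a quorum no business can be validly transacted.)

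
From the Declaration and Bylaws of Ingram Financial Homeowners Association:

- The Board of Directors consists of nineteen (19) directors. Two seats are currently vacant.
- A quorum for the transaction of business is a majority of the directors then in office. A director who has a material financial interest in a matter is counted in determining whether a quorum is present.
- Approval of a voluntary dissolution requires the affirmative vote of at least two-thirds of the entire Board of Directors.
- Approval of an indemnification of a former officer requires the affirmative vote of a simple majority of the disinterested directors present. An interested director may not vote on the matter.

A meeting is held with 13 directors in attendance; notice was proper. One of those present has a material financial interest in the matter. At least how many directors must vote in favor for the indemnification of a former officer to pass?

7

The indemnification of a former officer requires a majority of the disinterested directors present (13 − 1 = 12).
A majority of 12 is 7.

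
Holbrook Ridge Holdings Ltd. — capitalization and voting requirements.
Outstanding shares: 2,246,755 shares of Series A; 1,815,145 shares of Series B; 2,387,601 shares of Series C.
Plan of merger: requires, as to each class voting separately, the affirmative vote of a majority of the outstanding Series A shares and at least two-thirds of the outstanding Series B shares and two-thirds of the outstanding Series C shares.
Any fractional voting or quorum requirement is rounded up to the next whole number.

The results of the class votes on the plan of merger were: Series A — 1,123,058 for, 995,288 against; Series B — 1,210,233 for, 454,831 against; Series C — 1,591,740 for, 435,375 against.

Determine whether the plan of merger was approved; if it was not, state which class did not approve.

Series A: a majority of 2246755 is 1123378; 1,123,378 required, 1,123,058 in favor — not approved.
Series B: 2/3 of 1815145 = 1210096.67, rounded up to 1210097; 1,210,097 required, 1,210,233 in favor — approved.
Series C: 2/3 of 2387601 = 1591734; 1,591,734 required, 1,591,740 in favor — approved.

Not approved — the Series A shares did not give the required vote.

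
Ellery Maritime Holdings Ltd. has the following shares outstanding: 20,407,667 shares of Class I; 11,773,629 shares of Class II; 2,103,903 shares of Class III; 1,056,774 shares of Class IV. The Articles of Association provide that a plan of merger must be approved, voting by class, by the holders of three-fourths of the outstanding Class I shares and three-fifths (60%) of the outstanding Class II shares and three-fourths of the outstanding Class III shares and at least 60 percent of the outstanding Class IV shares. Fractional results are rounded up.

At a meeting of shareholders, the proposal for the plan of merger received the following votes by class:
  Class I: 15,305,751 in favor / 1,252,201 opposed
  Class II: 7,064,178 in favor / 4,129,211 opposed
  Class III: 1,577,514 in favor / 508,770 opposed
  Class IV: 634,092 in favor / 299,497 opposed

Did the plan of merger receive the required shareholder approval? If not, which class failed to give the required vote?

Not approved — the Class III shares did not give the required vote.

Class I: 3/4 of 20407667 = 15305750.25, rounded up to 15305751; 15,305,751 required, 15,305,751 in favor — approved.
Class II: 3/5 of 11773629 = 7064177.40, rounded up to 7064178; 7,064,178 required, 7,064,178 in favor — approved.
Class III: 3/4 of 2103903 = 1577927.25, rounded up to 1577928; 1,577,928 required, 1,577,514 in favor — not approved.
Class IV: 3/5 of 1056774 = 634064.40, rounded up to 634065; 634,065 required, 634,092 in favor — approved.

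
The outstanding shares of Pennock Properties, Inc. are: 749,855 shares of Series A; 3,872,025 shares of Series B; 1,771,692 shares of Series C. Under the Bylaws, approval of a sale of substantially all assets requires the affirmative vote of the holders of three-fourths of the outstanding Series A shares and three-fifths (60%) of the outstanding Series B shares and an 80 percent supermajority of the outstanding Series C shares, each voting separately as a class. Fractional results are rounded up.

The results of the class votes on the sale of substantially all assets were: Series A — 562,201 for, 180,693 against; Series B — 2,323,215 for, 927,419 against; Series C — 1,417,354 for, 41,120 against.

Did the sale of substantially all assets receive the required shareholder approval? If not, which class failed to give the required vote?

Not approved — the Series A shares did not give the required vote.

Series A: 3/4 of 749855 = 562391.25, rounded up to 562392; 562,392 required, 562,201 in favor — not approved.
Series B: 3/5 of 3872025 = 2323215; 2,323,215 required, 2,323,215 in favor — approved.
Series C: 4/5 of 1771692 = 1417353.60, rounded up to 1417354; 1,417,354 required, 1,417,354 in favor — approved.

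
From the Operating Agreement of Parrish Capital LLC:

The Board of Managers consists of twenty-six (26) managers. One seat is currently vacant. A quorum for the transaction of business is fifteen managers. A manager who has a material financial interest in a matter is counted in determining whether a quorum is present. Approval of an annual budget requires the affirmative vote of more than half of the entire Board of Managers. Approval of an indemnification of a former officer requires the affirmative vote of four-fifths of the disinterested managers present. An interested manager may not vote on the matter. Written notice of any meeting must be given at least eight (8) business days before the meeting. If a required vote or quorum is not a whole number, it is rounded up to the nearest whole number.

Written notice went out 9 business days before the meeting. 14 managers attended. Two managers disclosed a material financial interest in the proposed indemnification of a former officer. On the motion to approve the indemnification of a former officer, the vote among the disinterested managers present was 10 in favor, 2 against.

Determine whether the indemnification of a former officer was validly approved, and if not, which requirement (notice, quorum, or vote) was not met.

Notice: 9 business days given; 8 required (9 ≥ 8). Satisfied.
Quorum: 14 present (interested managers count toward quorum); quorum is 15. Not satisfied.
Vote: the indemnification of a former officer requires four-fifths of the disinterested managers present (14 − 2 = 12). 4/5 of 12 = 9.60, rounded up to 10, so 10 affirmative votes are needed; 10 voted in favor. Satisfied. (Moot — without a quorum no business can be validly transacted.)

Invalid — quorum requirement not satisfied.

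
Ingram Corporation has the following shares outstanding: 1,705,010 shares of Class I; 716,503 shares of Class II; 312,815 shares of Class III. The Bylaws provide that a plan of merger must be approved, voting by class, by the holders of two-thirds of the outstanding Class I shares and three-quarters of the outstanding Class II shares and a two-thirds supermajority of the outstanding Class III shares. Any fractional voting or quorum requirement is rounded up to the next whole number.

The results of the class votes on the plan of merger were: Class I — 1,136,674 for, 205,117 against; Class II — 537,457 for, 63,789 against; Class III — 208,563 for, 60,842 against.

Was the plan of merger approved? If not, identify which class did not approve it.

Approved — every class gave the required vote.

Class I: 2/3 of 1705010 = 1136673.33, rounded up to 1136674; 1,136,674 required, 1,136,674 in favor — approved.
Class II: 3/4 of 716503 = 537377.25, rounded up to 537378; 537,378 required, 537,457 in favor — approved.
Class III: 2/3 of 312815 = 208543.33, rounded up to 208544; 208,544 required, 208,563 in favor — approved.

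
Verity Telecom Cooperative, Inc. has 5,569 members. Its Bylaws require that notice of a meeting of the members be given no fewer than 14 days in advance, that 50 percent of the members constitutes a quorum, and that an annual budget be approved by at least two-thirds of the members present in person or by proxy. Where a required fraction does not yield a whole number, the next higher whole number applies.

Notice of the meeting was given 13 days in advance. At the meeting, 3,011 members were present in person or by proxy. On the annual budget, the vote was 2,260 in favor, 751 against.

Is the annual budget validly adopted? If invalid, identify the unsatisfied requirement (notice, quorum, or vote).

Invalid — notice requirement not satisfied.

Notice: 13 days given; 14 required. Not satisfied.
Quorum: 50% of 5,569 = 2,784.50, rounded up to 2,785; 3,011 present. Satisfied.
Vote: requires two-thirds of those present (3,011); 2/3 of 3011 = 2007.33, rounded up to 2008, so 2,008 needed; 2,260 in favor. Satisfied.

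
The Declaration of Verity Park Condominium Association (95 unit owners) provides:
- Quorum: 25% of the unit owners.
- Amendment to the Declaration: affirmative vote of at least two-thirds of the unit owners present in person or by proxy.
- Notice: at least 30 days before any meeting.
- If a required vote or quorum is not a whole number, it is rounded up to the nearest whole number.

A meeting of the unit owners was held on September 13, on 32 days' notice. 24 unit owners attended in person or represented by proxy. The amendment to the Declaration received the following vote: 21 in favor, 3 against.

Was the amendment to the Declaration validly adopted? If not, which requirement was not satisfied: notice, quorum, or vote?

Notice: 32 days given; 30 required. Satisfied.
Quorum: 25% of 95 = 23.75, rounded up to 24; 24 present. Satisfied.
Vote: requires two-thirds of those present (24); 2/3 of 24 = 16, so 16 needed; 21 in favor. Satisfied.

Valid — all requirements satisfied.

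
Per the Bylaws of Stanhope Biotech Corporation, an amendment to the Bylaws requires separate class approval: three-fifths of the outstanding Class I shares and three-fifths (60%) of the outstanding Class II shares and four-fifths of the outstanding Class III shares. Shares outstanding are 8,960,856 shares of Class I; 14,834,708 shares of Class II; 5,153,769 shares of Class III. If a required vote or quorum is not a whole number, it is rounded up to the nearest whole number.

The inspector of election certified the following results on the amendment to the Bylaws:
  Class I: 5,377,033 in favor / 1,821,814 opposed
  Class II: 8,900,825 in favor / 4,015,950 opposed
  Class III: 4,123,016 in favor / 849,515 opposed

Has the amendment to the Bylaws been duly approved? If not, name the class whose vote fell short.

Class I: 3/5 of 8960856 = 5376513.60, rounded up to 5376514; 5,376,514 required, 5,377,033 in favor — approved.
Class II: 3/5 of 14834708 = 8900824.80, rounded up to 8900825; 8,900,825 required, 8,900,825 in favor — approved.
Class III: 4/5 of 5153769 = 4123015.20, rounded up to 4123016; 4,123,016 required, 4,123,016 in favor — approved.

Approved — every class gave the required vote.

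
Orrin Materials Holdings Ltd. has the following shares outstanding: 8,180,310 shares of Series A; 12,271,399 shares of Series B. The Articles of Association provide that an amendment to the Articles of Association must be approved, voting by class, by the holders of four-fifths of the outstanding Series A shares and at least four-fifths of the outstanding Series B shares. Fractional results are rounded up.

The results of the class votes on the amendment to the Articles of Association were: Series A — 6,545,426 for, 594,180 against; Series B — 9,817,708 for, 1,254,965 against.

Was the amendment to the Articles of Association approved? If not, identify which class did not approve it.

Series A: 4/5 of 8180310 = 6544248; 6,544,248 required, 6,545,426 in favor — approved.
Series B: 4/5 of 12271399 = 9817119.20, rounded up to 9817120; 9,817,120 required, 9,817,708 in favor — approved.

Approved — every class gave the required vote.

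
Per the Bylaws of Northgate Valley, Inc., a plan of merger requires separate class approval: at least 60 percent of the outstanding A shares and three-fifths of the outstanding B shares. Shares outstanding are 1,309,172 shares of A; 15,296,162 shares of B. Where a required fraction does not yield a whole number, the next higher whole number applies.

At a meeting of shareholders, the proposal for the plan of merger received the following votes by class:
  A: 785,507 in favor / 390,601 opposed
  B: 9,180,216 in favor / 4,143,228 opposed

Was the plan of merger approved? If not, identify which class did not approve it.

A: 3/5 of 1309172 = 785503.20, rounded up to 785504; 785,504 required, 785,507 in favor — approved.
B: 3/5 of 15296162 = 9177697.20, rounded up to 9177698; 9,177,698 required, 9,180,216 in favor — approved.

Approved — every class gave the required vote.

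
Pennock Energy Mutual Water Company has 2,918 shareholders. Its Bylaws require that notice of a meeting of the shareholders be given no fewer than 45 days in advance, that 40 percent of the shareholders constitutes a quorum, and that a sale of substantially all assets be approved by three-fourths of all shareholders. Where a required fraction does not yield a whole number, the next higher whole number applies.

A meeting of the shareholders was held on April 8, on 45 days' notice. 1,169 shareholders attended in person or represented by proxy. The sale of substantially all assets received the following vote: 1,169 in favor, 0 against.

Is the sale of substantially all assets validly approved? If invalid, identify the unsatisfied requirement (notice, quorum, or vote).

Notice: 45 days given; 45 required. Satisfied.
Quorum: 40% of 2,918 = 1,167.20, rounded up to 1,168; 1,169 present. Satisfied.
Vote: requires three-fourths of all shareholders (2,918); 3/4 of 2918 = 2188.50, rounded up to 2189, so 2,189 needed; 1,169 in favor. Not satisfied.

Invalid — vote requirement not satisfied.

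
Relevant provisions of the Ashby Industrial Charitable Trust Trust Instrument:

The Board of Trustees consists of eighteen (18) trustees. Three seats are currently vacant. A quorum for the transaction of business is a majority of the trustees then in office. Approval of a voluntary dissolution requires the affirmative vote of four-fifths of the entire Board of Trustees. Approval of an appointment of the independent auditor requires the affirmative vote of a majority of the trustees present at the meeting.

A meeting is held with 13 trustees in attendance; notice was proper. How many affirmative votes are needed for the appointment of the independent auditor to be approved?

The appointment of the independent auditor requires a majority of the trustees present (13).
A majority of 13 is 7.

7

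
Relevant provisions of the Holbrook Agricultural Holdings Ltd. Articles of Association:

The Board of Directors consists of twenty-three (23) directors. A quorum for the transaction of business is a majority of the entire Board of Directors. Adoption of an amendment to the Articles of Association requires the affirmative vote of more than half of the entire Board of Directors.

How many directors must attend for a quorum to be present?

12

A majority of 23 is 12.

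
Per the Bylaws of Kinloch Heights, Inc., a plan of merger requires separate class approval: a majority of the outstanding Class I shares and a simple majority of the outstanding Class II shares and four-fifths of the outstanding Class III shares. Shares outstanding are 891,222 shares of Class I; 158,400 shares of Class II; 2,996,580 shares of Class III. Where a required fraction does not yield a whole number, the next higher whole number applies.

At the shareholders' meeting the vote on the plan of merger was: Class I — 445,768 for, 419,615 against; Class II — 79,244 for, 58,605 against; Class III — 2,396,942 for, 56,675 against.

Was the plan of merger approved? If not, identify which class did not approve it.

Class I: a majority of 891222 is 445612; 445,612 required, 445,768 in favor — approved.
Class II: a majority of 158400 is 79201; 79,201 required, 79,244 in favor — approved.
Class III: 4/5 of 2996580 = 2397264; 2,397,264 required, 2,396,942 in favor — not approved.

Not approved — the Class III shares did not give the required vote.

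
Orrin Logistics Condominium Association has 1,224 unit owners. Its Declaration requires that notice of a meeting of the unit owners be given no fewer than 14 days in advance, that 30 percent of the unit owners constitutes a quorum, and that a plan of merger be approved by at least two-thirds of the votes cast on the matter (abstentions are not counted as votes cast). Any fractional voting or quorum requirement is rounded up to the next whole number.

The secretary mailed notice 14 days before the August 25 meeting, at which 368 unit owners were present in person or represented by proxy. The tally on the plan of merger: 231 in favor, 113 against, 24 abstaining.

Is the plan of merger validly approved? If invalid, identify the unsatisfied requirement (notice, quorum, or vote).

Notice: 14 days given; 14 required. Satisfied.
Quorum: 30% of 1,224 = 367.20, rounded up to 368; 368 present. Satisfied.
Vote: requires two-thirds of the votes cast (368 − 24 abstaining = 344); 2/3 of 344 = 229.33, rounded up to 230, so 230 needed; 231 in favor. Satisfied.

Valid — all requirements satisfied.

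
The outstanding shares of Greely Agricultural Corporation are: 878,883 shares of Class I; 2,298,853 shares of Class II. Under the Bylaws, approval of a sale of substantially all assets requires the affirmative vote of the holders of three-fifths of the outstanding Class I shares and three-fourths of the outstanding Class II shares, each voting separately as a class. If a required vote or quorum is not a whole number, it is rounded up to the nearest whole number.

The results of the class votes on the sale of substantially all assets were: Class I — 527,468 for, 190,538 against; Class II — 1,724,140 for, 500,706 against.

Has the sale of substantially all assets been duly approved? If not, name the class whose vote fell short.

Approved — every class gave the required vote.

Class I: 3/5 of 878883 = 527329.80, rounded up to 527330; 527,330 required, 527,468 in favor — approved.
Class II: 3/4 of 2298853 = 1724139.75, rounded up to 1724140; 1,724,140 required, 1,724,140 in favor — approved.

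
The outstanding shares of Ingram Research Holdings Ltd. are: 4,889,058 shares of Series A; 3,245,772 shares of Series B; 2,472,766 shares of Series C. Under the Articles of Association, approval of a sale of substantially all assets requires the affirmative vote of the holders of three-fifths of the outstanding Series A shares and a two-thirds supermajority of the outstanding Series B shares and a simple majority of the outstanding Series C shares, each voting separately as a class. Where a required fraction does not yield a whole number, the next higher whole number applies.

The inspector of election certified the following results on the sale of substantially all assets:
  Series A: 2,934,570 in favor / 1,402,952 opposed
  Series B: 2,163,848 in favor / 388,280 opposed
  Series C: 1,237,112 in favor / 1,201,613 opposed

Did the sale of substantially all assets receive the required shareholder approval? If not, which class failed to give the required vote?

Series A: 3/5 of 4889058 = 2933434.80, rounded up to 2933435; 2,933,435 required, 2,934,570 in favor — approved.
Series B: 2/3 of 3245772 = 2163848; 2,163,848 required, 2,163,848 in favor — approved.
Series C: a majority of 2472766 is 1236384; 1,236,384 required, 1,237,112 in favor — approved.

Approved — every class gave the required vote.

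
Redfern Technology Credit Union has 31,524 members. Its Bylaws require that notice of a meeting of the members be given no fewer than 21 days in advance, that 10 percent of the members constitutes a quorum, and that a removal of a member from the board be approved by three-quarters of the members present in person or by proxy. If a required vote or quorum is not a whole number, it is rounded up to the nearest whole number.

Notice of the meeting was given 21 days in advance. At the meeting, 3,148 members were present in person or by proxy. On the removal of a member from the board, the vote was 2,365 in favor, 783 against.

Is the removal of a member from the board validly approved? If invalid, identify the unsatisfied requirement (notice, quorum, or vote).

Notice: 21 days given; 21 required. Satisfied.
Quorum: 10% of 31,524 = 3,152.40, rounded up to 3,153; 3,148 present. Not satisfied.
Vote: requires three-fourths of those present (3,148); 3/4 of 3148 = 2361, so 2,361 needed; 2,365 in favor. Satisfied.

Invalid — quorum requirement not satisfied.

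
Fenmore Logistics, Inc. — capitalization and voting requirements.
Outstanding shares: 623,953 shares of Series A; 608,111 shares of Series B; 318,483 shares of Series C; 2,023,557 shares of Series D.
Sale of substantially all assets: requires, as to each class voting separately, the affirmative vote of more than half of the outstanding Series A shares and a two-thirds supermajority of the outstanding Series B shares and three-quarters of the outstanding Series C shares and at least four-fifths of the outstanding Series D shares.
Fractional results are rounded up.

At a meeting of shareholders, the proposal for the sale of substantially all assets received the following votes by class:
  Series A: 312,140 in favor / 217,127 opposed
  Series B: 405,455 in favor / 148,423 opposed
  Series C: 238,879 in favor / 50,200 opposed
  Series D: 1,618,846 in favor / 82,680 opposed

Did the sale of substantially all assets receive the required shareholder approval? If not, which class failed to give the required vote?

Approved — every class gave the required vote.

Series A: a majority of 623953 is 311977; 311,977 required, 312,140 in favor — approved.
Series B: 2/3 of 608111 = 405407.33, rounded up to 405408; 405,408 required, 405,455 in favor — approved.
Series C: 3/4 of 318483 = 238862.25, rounded up to 238863; 238,863 required, 238,879 in favor — approved.
Series D: 4/5 of 2023557 = 1618845.60, rounded up to 1618846; 1,618,846 required, 1,618,846 in favor — approved.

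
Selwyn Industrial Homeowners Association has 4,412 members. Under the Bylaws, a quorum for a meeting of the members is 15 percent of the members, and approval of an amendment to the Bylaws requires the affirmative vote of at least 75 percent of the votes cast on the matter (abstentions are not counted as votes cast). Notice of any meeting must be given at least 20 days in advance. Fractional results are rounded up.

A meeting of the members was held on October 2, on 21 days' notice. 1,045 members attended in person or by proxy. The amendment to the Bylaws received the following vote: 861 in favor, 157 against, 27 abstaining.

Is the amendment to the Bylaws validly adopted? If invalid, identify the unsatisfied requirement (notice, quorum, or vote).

Valid — all requirements satisfied.

Notice: 21 days given; 20 required. Satisfied.
Quorum: 15% of 4,412 = 661.80, rounded up to 662; 1,045 present. Satisfied.
Vote: requires three-fourths of the votes cast (1,045 − 27 abstaining = 1,018); 3/4 of 1018 = 763.50, rounded up to 764, so 764 needed; 861 in favor. Satisfied.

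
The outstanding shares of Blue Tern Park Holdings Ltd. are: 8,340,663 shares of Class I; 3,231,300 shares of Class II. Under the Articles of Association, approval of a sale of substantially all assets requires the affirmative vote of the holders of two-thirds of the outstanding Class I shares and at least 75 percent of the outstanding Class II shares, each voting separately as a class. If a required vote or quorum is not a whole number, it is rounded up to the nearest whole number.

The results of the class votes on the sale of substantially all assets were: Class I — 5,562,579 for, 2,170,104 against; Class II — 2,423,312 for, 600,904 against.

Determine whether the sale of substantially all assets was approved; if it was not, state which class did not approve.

Not approved — the Class II shares did not give the required vote.

Class I: 2/3 of 8340663 = 5560442; 5,560,442 required, 5,562,579 in favor — approved.
Class II: 3/4 of 3231300 = 2423475; 2,423,475 required, 2,423,312 in favor — not approved.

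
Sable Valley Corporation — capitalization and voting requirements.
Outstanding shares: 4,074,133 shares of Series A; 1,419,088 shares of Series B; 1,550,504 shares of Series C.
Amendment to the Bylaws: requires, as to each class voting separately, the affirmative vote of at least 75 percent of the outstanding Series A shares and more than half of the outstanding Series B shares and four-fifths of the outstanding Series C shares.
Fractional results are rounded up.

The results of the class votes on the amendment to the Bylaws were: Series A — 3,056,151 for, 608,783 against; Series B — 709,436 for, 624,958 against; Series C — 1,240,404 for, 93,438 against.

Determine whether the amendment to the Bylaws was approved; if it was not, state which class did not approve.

Series A: 3/4 of 4074133 = 3055599.75, rounded up to 3055600; 3,055,600 required, 3,056,151 in favor — approved.
Series B: a majority of 1419088 is 709545; 709,545 required, 709,436 in favor — not approved.
Series C: 4/5 of 1550504 = 1240403.20, rounded up to 1240404; 1,240,404 required, 1,240,404 in favor — approved.

Not approved — the Series B shares did not give the required vote.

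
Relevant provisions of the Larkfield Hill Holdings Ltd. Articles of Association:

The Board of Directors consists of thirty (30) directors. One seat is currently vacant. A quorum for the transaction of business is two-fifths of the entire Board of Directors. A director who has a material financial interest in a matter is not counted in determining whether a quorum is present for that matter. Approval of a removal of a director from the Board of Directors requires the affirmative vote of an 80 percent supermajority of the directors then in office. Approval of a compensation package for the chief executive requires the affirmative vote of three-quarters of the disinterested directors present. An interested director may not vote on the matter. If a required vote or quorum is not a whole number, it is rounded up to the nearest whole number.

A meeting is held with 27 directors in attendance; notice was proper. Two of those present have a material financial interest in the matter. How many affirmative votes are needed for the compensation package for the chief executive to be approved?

The compensation package for the chief executive requires three-fourths of the disinterested directors present (27 − 2 = 25).
3/4 of 25 = 18.75, rounded up to 19.

19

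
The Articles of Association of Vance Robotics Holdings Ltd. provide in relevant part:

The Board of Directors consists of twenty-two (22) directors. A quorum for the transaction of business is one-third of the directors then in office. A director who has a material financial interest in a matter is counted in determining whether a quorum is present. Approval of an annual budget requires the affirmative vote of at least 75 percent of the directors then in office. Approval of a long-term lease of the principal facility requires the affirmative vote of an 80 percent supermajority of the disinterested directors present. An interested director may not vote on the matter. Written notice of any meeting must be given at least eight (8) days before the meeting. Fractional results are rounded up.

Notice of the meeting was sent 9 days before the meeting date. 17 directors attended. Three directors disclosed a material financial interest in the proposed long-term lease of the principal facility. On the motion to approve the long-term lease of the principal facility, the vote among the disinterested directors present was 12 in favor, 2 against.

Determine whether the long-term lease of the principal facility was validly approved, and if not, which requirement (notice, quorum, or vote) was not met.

Notice: 9 days given; 8 required (9 ≥ 8). Satisfied.
Quorum: 17 present (interested directors count toward quorum); quorum is 8. Satisfied.
Vote: the long-term lease of the principal facility requires four-fifths of the disinterested directors present (17 − 3 = 14). 4/5 of 14 = 11.20, rounded up to 12, so 12 affirmative votes are needed; 12 voted in favor. Satisfied.

Valid — all requirements satisfied.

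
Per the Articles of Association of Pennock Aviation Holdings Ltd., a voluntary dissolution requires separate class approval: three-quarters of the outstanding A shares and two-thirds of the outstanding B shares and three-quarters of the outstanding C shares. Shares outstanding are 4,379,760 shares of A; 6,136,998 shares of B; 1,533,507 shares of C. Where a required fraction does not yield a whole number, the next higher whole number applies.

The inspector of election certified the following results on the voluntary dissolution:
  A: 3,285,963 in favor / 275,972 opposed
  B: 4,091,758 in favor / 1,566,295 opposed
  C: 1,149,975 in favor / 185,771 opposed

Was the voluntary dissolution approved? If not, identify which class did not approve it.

A: 3/4 of 4379760 = 3284820; 3,284,820 required, 3,285,963 in favor — approved.
B: 2/3 of 6136998 = 4091332; 4,091,332 required, 4,091,758 in favor — approved.
C: 3/4 of 1533507 = 1150130.25, rounded up to 1150131; 1,150,131 required, 1,149,975 in favor — not approved.

Not approved — the C shares did not give the required vote.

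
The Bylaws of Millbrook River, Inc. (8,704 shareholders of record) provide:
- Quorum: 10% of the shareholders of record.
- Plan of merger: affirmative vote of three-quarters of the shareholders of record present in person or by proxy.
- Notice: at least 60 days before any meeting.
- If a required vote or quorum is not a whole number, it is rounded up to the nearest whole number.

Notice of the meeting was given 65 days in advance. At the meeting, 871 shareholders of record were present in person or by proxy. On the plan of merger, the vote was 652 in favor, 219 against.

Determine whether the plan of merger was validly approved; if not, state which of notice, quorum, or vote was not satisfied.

Notice: 65 days given; 60 required. Satisfied.
Quorum: 10% of 8,704 = 870.40, rounded up to 871; 871 present. Satisfied.
Vote: requires three-fourths of those present (871); 3/4 of 871 = 653.25, rounded up to 654, so 654 needed; 652 in favor. Not satisfied.

Invalid — vote requirement not satisfied.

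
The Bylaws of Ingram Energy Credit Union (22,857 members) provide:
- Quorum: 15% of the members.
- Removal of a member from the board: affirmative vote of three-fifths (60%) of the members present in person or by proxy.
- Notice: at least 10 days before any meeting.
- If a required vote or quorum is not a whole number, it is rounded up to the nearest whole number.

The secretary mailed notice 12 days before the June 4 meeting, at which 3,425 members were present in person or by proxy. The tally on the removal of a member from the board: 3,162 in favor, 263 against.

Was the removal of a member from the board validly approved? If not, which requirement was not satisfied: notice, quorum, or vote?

Invalid — quorum requirement not satisfied.

Notice: 12 days given; 10 required. Satisfied.
Quorum: 15% of 22,857 = 3,428.55, rounded up to 3,429; 3,425 present. Not satisfied.
Vote: requires three-fifths of those present (3,425); 3/5 of 3425 = 2055, so 2,055 needed; 3,162 in favor. Satisfied.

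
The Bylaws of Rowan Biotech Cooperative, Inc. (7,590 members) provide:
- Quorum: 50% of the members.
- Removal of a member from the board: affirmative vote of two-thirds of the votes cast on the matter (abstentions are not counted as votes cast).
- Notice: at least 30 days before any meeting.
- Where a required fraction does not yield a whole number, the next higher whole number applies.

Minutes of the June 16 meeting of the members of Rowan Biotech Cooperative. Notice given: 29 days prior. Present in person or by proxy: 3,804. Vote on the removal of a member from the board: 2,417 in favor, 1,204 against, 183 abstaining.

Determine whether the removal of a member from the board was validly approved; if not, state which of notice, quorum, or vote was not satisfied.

Invalid — notice requirement not satisfied.

Notice: 29 days given; 30 required. Not satisfied.
Quorum: 50% of 7,590 = 3,795; 3,804 present. Satisfied.
Vote: requires two-thirds of the votes cast (3,804 − 183 abstaining = 3,621); 2/3 of 3621 = 2414, so 2,414 needed; 2,417 in favor. Satisfied.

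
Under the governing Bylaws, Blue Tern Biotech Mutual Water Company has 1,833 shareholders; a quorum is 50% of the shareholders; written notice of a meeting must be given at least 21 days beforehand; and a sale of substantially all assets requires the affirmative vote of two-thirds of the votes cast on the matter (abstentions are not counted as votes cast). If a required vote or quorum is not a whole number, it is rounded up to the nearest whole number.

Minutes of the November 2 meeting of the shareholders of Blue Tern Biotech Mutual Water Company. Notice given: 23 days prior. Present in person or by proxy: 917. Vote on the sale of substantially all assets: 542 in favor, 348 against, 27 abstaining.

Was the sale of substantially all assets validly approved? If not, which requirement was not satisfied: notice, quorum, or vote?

Invalid — vote requirement not satisfied.

Notice: 23 days given; 21 required. Satisfied.
Quorum: 50% of 1,833 = 916.50, rounded up to 917; 917 present. Satisfied.
Vote: requires two-thirds of the votes cast (917 − 27 abstaining = 890); 2/3 of 890 = 593.33, rounded up to 594, so 594 needed; 542 in favor. Not satisfied.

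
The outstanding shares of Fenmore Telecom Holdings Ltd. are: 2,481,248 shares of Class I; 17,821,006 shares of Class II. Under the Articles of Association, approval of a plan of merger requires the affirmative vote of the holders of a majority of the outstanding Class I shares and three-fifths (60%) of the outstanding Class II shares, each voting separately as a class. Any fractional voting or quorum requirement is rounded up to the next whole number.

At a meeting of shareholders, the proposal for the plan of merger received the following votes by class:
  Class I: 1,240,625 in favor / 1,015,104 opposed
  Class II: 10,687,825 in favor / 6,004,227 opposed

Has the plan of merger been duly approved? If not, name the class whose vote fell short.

Not approved — the Class II shares did not give the required vote.

Class I: a majority of 2481248 is 1240625; 1,240,625 required, 1,240,625 in favor — approved.
Class II: 3/5 of 17821006 = 10692603.60, rounded up to 10692604; 10,692,604 required, 10,687,825 in favor — not approved.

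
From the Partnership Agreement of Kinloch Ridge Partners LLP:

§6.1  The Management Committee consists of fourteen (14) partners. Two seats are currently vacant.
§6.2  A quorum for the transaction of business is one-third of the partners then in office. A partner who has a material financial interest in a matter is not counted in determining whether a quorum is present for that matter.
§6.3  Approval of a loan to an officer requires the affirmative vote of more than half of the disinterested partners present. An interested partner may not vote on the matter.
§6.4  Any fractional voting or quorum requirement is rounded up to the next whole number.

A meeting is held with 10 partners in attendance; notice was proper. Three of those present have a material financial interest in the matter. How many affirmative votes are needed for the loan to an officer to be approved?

The loan to an officer requires a majority of the disinterested partners present (10 − 3 = 7).
A majority of 7 is 4.

4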